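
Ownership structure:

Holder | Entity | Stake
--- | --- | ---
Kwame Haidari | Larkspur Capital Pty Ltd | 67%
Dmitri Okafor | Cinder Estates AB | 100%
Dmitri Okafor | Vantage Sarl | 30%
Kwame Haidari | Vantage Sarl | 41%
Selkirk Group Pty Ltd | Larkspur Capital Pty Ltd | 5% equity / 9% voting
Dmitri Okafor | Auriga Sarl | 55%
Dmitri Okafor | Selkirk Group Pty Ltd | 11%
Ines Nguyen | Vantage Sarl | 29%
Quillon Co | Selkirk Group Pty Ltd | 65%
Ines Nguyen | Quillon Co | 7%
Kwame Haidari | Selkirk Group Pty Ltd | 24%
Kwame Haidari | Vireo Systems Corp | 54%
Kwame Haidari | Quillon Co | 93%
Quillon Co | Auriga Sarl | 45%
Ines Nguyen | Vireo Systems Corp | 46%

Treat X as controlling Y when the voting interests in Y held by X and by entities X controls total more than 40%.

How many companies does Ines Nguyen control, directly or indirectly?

1

Ines holds 46% of Vireo, so Ines controls Vireo.
No other company's threshold is met.
Ines controls 1 company.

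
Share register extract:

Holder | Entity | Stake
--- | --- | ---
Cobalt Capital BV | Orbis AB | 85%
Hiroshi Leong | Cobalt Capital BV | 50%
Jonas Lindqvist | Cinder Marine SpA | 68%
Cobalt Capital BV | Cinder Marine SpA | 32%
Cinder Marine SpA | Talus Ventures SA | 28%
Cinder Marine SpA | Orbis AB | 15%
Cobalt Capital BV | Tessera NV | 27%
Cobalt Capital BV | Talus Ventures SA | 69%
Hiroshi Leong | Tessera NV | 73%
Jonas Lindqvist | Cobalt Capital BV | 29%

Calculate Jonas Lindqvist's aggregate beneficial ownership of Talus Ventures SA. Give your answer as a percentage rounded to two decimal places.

41.65%

Jonas reaches Talus along 3 paths.
Via Cobalt: 29% × 69% = 20.01%.
Via Cinder: 68% × 28% = 19.04%.
Via Cobalt → Cinder: 29% × 32% × 28% = 2.5984%.
Total: 20.01% + 19.04% + 2.5984% = 41.6484%.
Rounded: 41.65%.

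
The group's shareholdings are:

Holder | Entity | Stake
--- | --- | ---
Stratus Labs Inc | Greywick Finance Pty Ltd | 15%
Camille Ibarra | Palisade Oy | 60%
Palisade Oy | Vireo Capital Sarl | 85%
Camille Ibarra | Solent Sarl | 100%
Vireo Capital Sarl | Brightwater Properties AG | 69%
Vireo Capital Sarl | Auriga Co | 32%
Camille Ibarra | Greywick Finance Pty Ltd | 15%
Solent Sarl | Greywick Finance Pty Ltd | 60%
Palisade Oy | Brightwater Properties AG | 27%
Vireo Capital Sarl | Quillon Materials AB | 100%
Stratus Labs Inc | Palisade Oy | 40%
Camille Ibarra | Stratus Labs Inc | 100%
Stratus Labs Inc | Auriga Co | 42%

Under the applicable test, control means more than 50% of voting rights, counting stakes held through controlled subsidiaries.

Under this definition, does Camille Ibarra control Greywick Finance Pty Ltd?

Yes

Camille holds 100% of Stratus, so Camille controls Stratus.
Camille holds 100% of Solent, so Camille controls Solent.
Stratus and Camille and Solent together hold 15% + 15% + 60% = 90% of Greywick, so Camille controls Greywick.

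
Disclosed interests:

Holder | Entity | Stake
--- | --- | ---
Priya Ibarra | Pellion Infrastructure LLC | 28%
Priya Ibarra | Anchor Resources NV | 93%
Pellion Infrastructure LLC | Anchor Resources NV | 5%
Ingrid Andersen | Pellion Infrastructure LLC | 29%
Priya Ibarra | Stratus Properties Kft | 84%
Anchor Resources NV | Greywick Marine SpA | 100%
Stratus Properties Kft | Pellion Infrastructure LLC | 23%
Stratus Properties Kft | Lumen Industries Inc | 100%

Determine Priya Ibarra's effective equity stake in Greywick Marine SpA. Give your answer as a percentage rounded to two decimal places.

95.37%

Priya reaches Greywick along 3 paths.
Via Anchor: 93% × 100% = 93%.
Via Stratus → Pellion → Anchor: 84% × 23% × 5% × 100% = 0.966%.
Via Pellion → Anchor: 28% × 5% × 100% = 1.4%.
Total: 93% + 0.966% + 1.4% = 95.366%.
Rounded: 95.37%.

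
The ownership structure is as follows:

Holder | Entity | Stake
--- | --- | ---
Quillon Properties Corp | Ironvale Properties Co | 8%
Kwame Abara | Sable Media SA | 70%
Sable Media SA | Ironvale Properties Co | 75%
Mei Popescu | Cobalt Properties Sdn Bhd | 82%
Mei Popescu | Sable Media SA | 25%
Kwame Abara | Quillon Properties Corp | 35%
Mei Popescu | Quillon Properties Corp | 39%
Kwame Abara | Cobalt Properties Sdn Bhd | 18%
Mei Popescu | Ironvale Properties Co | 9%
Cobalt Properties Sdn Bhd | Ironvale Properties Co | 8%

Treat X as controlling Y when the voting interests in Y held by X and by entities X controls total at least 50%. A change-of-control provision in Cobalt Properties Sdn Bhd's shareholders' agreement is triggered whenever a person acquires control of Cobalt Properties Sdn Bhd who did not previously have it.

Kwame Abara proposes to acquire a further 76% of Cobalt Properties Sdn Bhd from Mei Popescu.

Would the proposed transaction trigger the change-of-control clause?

Yes

The purchase adds only to Kwame's holdings (Mei's stake shrinks), so Kwame is the only person who could newly come to control Cobalt.
Kwame holds 70% of Sable, so Kwame controls Sable.
Sable holds 75% of Ironvale, so Kwame controls Ironvale.
In Cobalt, Kwame's side holds only 18%, not ≥ 50%.
So before the transaction, Kwame does not control Cobalt.
After the purchase, Kwame's direct stake in Cobalt rises to 18% + 76% = 94%, and Mei's stake falls to 6%.
Kwame holds 94% of Cobalt, so Kwame controls Cobalt.
Kwame did not control Cobalt before and does after, so the clause is triggered.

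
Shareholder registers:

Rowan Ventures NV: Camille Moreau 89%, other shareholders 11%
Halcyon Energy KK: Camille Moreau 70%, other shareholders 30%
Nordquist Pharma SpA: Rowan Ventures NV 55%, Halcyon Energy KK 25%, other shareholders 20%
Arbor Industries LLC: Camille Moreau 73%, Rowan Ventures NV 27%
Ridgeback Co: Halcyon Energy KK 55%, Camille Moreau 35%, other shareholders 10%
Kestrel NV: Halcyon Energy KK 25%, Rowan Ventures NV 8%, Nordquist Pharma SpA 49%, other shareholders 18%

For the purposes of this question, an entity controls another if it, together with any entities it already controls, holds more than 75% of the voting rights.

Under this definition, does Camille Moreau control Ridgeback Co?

Camille holds 89% of Rowan, so Camille controls Rowan.
Camille and Rowan together hold 73% + 27% = 100% of Arbor, so Camille controls Arbor.
In Ridgeback, Camille's side holds only 35%, not > 75%.
So Camille does not control Ridgeback.

No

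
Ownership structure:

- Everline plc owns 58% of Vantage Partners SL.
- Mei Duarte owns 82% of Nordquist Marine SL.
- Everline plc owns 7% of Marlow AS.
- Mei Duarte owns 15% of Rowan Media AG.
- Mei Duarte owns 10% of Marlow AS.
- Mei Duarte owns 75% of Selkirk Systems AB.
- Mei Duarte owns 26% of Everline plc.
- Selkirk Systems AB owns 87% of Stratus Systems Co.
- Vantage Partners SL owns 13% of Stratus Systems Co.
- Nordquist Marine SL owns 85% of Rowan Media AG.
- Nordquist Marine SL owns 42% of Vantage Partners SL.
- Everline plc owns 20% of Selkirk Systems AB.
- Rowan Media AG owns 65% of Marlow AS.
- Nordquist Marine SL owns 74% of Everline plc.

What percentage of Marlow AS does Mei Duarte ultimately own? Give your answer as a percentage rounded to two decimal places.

Mei reaches Marlow along 5 paths.
Via Everline: 26% × 7% = 1.82%.
Via Nordquist → Everline: 82% × 74% × 7% = 4.2476%.
Via Nordquist → Rowan: 82% × 85% × 65% = 45.305%.
Via Rowan: 15% × 65% = 9.75%.
Direct stake: 10% = 10%.
Total: 1.82% + 4.2476% + 45.305% + 9.75% + 10% = 71.1226%.
Rounded: 71.12%.

71.12%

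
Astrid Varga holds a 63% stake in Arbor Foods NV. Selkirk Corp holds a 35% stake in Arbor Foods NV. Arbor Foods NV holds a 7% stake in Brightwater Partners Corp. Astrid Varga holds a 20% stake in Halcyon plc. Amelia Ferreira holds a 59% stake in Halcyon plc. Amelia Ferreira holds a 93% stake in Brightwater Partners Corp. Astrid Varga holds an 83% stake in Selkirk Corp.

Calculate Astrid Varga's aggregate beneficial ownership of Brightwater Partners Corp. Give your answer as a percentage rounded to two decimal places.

Astrid reaches Brightwater along 2 paths.
Via Arbor: 63% × 7% = 4.41%.
Via Selkirk → Arbor: 83% × 35% × 7% = 2.0335%.
Total: 4.41% + 2.0335% = 6.4435%.
Rounded: 6.44%.

6.44%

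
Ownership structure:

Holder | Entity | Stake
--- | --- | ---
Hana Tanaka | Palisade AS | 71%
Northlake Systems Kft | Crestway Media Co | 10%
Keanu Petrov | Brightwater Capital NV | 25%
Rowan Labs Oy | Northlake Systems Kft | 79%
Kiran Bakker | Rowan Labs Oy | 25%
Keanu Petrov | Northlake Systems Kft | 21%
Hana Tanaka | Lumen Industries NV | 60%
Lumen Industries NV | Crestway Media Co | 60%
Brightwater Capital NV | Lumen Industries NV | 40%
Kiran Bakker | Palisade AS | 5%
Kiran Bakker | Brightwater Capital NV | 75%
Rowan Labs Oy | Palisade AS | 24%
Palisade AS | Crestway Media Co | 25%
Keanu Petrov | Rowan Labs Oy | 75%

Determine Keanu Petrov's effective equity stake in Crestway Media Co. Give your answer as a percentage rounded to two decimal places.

18.53%

Keanu reaches Crestway along 4 paths.
Via Rowan → Palisade: 75% × 24% × 25% = 4.5%.
Via Brightwater → Lumen: 25% × 40% × 60% = 6%.
Via Rowan → Northlake: 75% × 79% × 10% = 5.925%.
Via Northlake: 21% × 10% = 2.1%.
Total: 4.5% + 6% + 5.925% + 2.1% = 18.525%.
Rounded: 18.53%.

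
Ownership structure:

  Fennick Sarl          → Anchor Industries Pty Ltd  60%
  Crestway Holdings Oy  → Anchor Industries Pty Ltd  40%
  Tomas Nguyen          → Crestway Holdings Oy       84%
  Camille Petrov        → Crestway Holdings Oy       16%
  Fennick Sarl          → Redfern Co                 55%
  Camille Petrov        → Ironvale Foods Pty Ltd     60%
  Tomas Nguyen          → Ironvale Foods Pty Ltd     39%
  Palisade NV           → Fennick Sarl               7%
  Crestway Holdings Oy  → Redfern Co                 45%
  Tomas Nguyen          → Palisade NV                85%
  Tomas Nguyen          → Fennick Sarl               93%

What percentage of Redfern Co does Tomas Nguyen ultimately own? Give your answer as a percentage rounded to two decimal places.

Tomas reaches Redfern along 3 paths.
Via Palisade → Fennick: 85% × 7% × 55% = 3.2725%.
Via Fennick: 93% × 55% = 51.15%.
Via Crestway: 84% × 45% = 37.8%.
Total: 3.2725% + 51.15% + 37.8% = 92.2225%.
Rounded: 92.22%.

92.22%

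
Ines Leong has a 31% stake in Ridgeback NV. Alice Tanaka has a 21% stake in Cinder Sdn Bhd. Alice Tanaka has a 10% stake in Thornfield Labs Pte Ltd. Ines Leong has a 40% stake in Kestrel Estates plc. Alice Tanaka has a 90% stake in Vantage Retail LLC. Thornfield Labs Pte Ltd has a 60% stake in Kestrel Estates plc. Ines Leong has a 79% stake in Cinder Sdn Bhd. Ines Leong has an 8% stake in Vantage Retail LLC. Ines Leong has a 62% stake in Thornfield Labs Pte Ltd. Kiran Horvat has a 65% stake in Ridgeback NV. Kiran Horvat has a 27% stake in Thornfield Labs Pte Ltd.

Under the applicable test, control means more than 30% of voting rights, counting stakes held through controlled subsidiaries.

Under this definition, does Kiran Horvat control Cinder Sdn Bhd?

Kiran holds 65% of Ridgeback, so Kiran controls Ridgeback.
Neither Kiran nor any entity Kiran controls holds any voting interest in Cinder.
So Kiran does not control Cinder.

No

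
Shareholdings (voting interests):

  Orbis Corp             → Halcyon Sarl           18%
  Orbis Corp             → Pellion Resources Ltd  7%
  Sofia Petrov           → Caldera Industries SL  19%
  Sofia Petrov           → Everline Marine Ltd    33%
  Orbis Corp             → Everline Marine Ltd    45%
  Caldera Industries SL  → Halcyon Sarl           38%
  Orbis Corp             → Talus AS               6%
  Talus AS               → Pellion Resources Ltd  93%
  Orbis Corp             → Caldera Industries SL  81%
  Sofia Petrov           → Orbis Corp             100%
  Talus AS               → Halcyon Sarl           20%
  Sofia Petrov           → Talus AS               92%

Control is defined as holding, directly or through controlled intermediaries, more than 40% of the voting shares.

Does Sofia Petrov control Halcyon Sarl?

Yes

Sofia holds 100% of Orbis, so Sofia controls Orbis.
Sofia and Orbis together hold 19% + 81% = 100% of Caldera, so Sofia controls Caldera.
Sofia and Orbis together hold 92% + 6% = 98% of Talus, so Sofia controls Talus.
Orbis and Talus and Caldera together hold 18% + 20% + 38% = 76% of Halcyon, so Sofia controls Halcyon.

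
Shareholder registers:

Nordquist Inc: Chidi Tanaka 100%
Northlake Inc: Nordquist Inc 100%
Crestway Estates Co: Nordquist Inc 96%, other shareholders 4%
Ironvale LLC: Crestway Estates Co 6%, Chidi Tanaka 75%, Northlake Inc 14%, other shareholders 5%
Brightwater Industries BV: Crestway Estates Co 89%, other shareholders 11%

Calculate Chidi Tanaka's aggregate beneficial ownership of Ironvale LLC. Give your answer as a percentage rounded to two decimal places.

Chidi reaches Ironvale along 3 paths.
Via Nordquist → Crestway: 100% × 96% × 6% = 5.76%.
Direct stake: 75% = 75%.
Via Nordquist → Northlake: 100% × 100% × 14% = 14%.
Total: 5.76% + 75% + 14% = 94.76%.

94.76%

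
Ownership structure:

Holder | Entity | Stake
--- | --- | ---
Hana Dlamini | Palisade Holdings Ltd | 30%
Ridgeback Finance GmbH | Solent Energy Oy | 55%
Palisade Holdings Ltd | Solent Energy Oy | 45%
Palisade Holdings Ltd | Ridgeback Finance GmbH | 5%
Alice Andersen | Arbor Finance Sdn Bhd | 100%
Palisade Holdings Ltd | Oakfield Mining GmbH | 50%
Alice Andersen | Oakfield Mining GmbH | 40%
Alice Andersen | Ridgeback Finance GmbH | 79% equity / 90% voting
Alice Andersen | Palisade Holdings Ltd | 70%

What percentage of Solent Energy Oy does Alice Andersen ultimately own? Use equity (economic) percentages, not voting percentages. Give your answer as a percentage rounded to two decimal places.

76.88%

Alice reaches Solent along 3 paths.
Via Palisade: 70% × 45% = 31.5%.
Via Ridgeback: 79% × 55% = 43.45%.
Via Palisade → Ridgeback: 70% × 5% × 55% = 1.925%.
Total: 31.5% + 43.45% + 1.925% = 76.875%.
Rounded: 76.88%.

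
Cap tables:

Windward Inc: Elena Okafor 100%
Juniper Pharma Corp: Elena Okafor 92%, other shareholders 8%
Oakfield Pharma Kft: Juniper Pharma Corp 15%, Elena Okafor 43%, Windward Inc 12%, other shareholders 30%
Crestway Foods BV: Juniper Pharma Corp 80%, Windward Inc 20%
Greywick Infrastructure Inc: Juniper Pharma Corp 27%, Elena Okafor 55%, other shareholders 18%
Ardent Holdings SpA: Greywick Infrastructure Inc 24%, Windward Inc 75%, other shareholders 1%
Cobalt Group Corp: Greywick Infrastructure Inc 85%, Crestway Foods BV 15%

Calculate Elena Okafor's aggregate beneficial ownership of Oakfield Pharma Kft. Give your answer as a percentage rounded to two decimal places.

68.80%

Elena reaches Oakfield along 3 paths.
Via Juniper: 92% × 15% = 13.8%.
Direct stake: 43% = 43%.
Via Windward: 100% × 12% = 12%.
Total: 13.8% + 43% + 12% = 68.8%.
Rounded: 68.80%.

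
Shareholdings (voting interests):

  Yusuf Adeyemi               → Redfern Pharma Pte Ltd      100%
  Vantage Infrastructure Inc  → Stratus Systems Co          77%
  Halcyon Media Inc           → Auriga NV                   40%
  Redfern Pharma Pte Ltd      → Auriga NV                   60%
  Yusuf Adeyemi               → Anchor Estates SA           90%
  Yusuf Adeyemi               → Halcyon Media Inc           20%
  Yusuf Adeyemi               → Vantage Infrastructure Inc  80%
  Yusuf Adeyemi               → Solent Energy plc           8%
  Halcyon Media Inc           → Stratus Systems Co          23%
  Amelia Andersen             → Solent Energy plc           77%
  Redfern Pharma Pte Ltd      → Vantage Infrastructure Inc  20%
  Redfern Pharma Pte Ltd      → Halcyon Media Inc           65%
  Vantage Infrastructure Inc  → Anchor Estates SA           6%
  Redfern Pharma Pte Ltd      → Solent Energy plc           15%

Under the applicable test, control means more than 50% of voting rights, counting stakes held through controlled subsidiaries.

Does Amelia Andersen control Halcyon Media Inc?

No

Amelia holds 77% of Solent, so Amelia controls Solent.
Neither Amelia nor any entity Amelia controls holds any voting interest in Halcyon.
So Amelia does not control Halcyon.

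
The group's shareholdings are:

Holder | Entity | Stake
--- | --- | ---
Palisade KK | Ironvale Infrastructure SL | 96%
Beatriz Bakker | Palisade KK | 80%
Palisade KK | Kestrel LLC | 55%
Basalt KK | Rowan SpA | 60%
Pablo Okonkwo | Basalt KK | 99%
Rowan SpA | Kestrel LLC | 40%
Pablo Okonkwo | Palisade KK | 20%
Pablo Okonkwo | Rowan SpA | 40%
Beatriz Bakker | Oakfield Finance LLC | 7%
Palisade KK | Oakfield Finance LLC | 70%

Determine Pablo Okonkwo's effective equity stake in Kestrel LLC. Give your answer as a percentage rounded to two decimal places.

50.76%

Pablo reaches Kestrel along 3 paths.
Via Basalt → Rowan: 99% × 60% × 40% = 23.76%.
Via Rowan: 40% × 40% = 16%.
Via Palisade: 20% × 55% = 11%.
Total: 23.76% + 16% + 11% = 50.76%.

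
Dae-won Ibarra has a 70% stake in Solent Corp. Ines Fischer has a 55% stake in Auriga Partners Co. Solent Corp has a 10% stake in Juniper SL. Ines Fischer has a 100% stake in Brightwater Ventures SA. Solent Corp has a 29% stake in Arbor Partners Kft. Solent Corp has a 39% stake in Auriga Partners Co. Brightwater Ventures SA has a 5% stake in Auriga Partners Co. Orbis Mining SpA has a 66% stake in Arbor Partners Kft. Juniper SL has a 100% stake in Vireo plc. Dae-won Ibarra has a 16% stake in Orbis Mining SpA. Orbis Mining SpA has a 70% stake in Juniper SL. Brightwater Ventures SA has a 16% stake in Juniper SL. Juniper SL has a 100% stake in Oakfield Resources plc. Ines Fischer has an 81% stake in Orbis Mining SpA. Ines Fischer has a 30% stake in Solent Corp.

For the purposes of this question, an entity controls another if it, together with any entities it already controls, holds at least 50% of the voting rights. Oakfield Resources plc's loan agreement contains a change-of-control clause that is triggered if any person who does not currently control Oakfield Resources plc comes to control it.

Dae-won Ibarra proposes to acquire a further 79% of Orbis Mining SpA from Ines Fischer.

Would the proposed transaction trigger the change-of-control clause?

The purchase adds only to Dae-won's holdings (Ines's stake shrinks), so Dae-won is the only person who could newly come to control Oakfield.
Dae-won holds 70% of Solent, so Dae-won controls Solent.
Neither Dae-won nor any entity Dae-won controls holds any voting interest in Oakfield.
So before the transaction, Dae-won does not control Oakfield.
After the purchase, Dae-won's direct stake in Orbis rises to 16% + 79% = 95%, and Ines's stake falls to 2%.
Dae-won holds 95% of Orbis, so Dae-won controls Orbis.
Solent and Orbis together hold 10% + 70% = 80% of Juniper, so Dae-won controls Juniper.
Juniper holds 100% of Oakfield, so Dae-won controls Oakfield.
Dae-won did not control Oakfield before and does after, so the clause is triggered.

Yes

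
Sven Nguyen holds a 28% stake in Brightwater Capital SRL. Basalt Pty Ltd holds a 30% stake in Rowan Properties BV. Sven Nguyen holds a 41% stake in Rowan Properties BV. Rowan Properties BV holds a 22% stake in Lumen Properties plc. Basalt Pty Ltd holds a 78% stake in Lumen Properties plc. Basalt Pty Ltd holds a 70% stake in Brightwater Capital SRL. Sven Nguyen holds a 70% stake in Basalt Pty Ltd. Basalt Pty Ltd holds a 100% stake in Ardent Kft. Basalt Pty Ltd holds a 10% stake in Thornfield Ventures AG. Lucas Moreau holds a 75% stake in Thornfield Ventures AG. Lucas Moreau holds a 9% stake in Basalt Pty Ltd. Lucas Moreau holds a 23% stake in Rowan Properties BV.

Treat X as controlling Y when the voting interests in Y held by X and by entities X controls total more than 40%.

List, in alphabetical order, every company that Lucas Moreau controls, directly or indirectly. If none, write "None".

Lucas holds 75% of Thornfield, so Lucas controls Thornfield.
No other company's threshold is met.

Thornfield Ventures AG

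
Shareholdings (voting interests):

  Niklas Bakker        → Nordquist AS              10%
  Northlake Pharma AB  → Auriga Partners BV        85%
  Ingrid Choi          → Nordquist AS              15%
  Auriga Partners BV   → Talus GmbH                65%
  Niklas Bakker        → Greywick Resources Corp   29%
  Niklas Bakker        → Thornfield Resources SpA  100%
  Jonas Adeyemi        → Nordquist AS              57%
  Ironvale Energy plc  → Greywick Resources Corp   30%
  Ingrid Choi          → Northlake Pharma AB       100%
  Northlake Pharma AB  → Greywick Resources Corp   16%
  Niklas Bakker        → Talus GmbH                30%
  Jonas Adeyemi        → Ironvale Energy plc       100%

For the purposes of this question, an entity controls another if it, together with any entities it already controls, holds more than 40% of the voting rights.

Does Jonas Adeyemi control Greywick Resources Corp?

No

Jonas holds 57% of Nordquist, so Jonas controls Nordquist.
Jonas holds 100% of Ironvale, so Jonas controls Ironvale.
In Greywick, Jonas's side holds only 30%, not > 40%.
So Jonas does not control Greywick.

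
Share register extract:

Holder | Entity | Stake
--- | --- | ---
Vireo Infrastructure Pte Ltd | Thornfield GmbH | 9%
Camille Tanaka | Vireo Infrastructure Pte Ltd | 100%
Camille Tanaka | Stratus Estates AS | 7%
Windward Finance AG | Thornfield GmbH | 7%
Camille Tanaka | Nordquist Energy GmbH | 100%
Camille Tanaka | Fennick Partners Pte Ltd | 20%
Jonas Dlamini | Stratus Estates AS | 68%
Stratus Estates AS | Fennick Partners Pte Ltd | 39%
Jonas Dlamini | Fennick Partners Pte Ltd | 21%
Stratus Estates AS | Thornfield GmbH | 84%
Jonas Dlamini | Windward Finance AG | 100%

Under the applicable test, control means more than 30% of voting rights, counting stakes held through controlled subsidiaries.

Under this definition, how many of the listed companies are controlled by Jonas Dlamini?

Jonas holds 68% of Stratus, so Jonas controls Stratus.
Stratus and Jonas together hold 39% + 21% = 60% of Fennick, so Jonas controls Fennick.
Jonas holds 100% of Windward, so Jonas controls Windward.
Stratus and Windward together hold 84% + 7% = 91% of Thornfield, so Jonas controls Thornfield.
No other company's threshold is met.
Jonas controls 4 companies.

4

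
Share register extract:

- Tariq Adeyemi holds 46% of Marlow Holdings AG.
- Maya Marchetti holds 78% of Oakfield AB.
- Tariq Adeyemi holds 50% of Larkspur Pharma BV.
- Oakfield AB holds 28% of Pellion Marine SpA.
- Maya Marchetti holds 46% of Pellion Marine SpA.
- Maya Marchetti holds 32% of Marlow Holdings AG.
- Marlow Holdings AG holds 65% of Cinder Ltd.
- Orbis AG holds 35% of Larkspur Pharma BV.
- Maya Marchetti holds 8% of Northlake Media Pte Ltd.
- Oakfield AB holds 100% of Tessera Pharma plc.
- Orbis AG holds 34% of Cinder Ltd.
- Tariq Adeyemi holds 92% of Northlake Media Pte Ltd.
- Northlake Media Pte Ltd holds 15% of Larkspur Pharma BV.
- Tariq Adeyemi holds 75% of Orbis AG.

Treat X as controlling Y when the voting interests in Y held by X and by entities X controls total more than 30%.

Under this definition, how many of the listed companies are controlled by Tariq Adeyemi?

Tariq holds 92% of Northlake, so Tariq controls Northlake.
Tariq holds 75% of Orbis, so Tariq controls Orbis.
Northlake and Orbis and Tariq together hold 15% + 35% + 50% = 100% of Larkspur, so Tariq controls Larkspur.
Tariq holds 46% of Marlow, so Tariq controls Marlow.
Orbis and Marlow together hold 34% + 65% = 99% of Cinder, so Tariq controls Cinder.
No other company's threshold is met.
Tariq controls 5 companies.

5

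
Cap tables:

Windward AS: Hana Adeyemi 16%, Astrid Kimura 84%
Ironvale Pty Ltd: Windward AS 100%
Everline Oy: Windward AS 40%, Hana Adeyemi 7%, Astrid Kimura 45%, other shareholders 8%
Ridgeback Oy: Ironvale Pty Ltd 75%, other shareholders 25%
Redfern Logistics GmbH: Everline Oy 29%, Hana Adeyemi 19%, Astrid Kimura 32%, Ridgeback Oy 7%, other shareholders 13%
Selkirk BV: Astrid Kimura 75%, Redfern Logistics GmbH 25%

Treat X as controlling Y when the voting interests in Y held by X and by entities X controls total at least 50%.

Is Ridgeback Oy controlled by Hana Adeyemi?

No

Hana's largest direct stake is 19% in Redfern, which does not meet the threshold, so Hana controls no company.
Neither Hana nor any entity Hana controls holds any voting interest in Ridgeback.
So Hana does not control Ridgeback.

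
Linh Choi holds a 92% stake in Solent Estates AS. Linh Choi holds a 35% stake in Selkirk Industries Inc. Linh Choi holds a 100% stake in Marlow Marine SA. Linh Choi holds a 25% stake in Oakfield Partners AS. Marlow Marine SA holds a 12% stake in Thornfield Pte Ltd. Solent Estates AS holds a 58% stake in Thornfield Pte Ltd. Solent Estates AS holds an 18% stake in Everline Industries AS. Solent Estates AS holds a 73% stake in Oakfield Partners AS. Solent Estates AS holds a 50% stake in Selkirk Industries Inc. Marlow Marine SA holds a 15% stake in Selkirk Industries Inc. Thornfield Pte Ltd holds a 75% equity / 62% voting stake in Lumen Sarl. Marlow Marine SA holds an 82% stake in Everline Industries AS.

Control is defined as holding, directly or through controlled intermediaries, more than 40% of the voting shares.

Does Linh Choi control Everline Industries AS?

Linh holds 92% of Solent, so Linh controls Solent.
Linh holds 100% of Marlow, so Linh controls Marlow.
Solent and Marlow together hold 18% + 82% = 100% of Everline, so Linh controls Everline.

Yes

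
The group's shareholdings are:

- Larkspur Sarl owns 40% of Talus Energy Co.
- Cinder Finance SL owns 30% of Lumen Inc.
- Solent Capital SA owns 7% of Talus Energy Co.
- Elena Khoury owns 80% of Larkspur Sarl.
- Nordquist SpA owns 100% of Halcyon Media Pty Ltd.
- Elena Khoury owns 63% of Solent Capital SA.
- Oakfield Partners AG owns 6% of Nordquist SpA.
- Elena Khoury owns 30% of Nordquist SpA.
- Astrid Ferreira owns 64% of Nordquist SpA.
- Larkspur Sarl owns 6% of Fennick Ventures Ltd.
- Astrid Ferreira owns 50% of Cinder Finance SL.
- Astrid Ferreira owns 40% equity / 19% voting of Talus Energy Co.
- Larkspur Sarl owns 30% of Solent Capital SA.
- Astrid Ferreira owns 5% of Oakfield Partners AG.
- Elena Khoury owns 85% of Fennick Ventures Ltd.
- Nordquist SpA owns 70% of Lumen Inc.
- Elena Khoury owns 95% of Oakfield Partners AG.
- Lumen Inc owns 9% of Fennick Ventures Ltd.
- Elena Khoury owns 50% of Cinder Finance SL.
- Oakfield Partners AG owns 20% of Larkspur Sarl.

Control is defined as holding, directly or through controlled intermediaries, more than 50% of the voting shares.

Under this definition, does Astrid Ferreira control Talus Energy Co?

No

Astrid holds 64% of Nordquist, so Astrid controls Nordquist.
Nordquist holds 70% of Lumen, so Astrid controls Lumen.
Nordquist holds 100% of Halcyon, so Astrid controls Halcyon.
In Talus, Astrid's side holds only 19%, not > 50%.
So Astrid does not control Talus.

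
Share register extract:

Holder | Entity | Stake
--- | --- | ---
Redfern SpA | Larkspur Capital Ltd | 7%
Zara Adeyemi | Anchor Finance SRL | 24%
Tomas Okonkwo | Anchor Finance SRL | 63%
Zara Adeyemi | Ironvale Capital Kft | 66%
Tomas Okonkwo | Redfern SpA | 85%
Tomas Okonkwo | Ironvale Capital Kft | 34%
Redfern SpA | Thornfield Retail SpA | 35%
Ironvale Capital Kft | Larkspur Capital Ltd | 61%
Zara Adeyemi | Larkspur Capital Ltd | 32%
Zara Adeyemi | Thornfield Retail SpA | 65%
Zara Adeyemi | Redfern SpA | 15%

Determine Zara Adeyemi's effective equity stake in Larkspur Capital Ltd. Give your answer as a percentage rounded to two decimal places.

73.31%

Zara reaches Larkspur along 3 paths.
Via Ironvale: 66% × 61% = 40.26%.
Direct stake: 32% = 32%.
Via Redfern: 15% × 7% = 1.05%.
Total: 40.26% + 32% + 1.05% = 73.31%.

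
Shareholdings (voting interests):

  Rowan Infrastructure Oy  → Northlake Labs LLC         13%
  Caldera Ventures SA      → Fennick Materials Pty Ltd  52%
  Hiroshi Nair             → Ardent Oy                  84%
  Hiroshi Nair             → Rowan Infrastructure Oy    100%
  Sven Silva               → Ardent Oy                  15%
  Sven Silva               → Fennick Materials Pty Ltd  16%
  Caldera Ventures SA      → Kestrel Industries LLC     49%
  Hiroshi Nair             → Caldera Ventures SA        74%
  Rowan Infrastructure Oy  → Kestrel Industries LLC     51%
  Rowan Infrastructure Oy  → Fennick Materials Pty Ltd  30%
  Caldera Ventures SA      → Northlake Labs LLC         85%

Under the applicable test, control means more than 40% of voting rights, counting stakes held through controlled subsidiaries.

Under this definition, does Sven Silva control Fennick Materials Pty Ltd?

No

Sven's largest direct stake is 16% in Fennick, which does not meet the threshold, so Sven controls no company.
In Fennick, Sven's side holds only 16%, not > 40%.
So Sven does not control Fennick.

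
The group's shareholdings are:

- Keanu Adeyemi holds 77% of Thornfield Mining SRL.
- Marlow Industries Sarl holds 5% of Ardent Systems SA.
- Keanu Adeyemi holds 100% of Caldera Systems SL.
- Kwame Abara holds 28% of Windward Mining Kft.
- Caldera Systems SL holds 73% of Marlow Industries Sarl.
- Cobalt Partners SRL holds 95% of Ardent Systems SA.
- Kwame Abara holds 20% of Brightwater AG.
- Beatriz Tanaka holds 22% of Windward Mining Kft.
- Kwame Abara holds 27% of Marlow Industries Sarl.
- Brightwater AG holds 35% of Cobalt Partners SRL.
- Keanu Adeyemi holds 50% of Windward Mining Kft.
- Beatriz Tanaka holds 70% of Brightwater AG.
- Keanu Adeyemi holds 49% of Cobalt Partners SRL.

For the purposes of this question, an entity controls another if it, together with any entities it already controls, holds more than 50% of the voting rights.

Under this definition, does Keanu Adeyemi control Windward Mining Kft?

Keanu holds 100% of Caldera, so Keanu controls Caldera.
Keanu holds 77% of Thornfield, so Keanu controls Thornfield.
Caldera holds 73% of Marlow, so Keanu controls Marlow.
In Windward, Keanu's side holds only 50%, not > 50%.
So Keanu does not control Windward.

No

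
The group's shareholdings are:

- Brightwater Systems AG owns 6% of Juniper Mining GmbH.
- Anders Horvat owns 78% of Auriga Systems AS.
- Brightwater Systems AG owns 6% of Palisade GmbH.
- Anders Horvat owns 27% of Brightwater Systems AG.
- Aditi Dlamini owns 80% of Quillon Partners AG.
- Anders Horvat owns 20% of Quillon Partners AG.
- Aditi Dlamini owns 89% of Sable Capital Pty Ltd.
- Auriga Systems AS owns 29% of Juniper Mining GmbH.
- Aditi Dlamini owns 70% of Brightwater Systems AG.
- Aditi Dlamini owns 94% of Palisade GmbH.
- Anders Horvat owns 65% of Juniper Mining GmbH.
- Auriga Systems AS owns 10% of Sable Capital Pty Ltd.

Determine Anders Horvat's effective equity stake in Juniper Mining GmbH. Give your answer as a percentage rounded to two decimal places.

Anders reaches Juniper along 3 paths.
Via Brightwater: 27% × 6% = 1.62%.
Direct stake: 65% = 65%.
Via Auriga: 78% × 29% = 22.62%.
Total: 1.62% + 65% + 22.62% = 89.24%.

89.24%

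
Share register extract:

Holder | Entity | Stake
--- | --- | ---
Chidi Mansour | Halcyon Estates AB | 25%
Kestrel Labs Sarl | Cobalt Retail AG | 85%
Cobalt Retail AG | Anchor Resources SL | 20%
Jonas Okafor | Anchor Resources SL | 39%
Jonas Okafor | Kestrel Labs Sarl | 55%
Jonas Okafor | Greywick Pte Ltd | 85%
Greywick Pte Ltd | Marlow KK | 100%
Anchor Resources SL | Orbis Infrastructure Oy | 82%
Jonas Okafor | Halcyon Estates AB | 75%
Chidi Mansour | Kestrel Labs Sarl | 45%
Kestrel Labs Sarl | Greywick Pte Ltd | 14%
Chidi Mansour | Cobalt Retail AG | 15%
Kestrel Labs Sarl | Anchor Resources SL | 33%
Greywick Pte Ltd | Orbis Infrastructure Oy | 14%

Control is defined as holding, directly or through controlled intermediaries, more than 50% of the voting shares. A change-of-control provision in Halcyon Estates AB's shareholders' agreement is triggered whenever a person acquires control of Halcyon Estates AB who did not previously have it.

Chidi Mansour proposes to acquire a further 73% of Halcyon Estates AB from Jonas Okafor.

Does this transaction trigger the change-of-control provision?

Yes

The purchase adds only to Chidi's holdings (Jonas's stake shrinks), so Chidi is the only person who could newly come to control Halcyon.
Chidi's largest direct stake is 45% in Kestrel, which does not meet the threshold, so Chidi controls no company.
In Halcyon, Chidi's side holds only 25%, not > 50%.
So before the transaction, Chidi does not control Halcyon.
After the purchase, Chidi's direct stake in Halcyon rises to 25% + 73% = 98%, and Jonas's stake falls to 2%.
Chidi holds 98% of Halcyon, so Chidi controls Halcyon.
Chidi did not control Halcyon before and does after, so the clause is triggered.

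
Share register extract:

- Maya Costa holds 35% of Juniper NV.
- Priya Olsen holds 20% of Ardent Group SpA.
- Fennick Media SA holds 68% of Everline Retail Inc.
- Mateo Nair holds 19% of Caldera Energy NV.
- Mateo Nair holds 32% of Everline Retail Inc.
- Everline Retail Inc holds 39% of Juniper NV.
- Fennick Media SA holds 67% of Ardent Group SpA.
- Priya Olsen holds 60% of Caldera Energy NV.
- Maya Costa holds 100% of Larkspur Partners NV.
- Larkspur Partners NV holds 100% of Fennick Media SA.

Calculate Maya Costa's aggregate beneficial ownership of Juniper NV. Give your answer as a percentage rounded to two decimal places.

Maya reaches Juniper along 2 paths.
Direct stake: 35% = 35%.
Via Larkspur → Fennick → Everline: 100% × 100% × 68% × 39% = 26.52%.
Total: 35% + 26.52% = 61.52%.

61.52%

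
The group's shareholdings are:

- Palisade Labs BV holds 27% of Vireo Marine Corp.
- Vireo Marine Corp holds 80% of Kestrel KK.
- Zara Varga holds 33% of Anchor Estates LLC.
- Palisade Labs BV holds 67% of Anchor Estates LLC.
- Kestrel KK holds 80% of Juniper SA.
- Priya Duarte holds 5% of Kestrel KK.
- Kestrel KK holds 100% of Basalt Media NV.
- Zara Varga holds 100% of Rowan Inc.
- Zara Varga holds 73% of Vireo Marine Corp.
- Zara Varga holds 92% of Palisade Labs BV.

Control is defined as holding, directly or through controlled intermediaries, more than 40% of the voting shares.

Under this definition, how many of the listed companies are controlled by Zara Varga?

Zara holds 92% of Palisade, so Zara controls Palisade.
Zara and Palisade together hold 73% + 27% = 100% of Vireo, so Zara controls Vireo.
Zara and Palisade together hold 33% + 67% = 100% of Anchor, so Zara controls Anchor.
Zara holds 100% of Rowan, so Zara controls Rowan.
Vireo holds 80% of Kestrel, so Zara controls Kestrel.
Kestrel holds 100% of Basalt, so Zara controls Basalt.
Kestrel holds 80% of Juniper, so Zara controls Juniper.
Zara controls 7 companies.

7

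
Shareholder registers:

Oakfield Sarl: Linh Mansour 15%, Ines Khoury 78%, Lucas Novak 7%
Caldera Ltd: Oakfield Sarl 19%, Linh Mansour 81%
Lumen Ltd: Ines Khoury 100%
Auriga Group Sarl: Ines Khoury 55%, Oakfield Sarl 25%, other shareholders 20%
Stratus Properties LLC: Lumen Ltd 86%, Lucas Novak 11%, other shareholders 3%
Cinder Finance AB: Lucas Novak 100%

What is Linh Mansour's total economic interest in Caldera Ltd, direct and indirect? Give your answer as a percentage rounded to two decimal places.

83.85%

Linh reaches Caldera along 2 paths.
Via Oakfield: 15% × 19% = 2.85%.
Direct stake: 81% = 81%.
Total: 2.85% + 81% = 83.85%.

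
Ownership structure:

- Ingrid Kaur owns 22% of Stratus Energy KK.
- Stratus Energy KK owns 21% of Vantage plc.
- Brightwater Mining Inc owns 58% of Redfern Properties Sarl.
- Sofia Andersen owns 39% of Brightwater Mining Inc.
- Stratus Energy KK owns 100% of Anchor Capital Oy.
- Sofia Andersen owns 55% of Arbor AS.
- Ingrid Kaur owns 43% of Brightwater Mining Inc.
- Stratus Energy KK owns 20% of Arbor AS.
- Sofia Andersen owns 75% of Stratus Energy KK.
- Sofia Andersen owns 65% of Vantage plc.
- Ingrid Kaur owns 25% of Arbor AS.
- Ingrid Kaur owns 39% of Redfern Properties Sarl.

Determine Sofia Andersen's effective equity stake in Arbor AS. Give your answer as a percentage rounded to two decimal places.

Sofia reaches Arbor along 2 paths.
Direct stake: 55% = 55%.
Via Stratus: 75% × 20% = 15%.
Total: 55% + 15% = 70%.
Rounded: 70.00%.

70.00%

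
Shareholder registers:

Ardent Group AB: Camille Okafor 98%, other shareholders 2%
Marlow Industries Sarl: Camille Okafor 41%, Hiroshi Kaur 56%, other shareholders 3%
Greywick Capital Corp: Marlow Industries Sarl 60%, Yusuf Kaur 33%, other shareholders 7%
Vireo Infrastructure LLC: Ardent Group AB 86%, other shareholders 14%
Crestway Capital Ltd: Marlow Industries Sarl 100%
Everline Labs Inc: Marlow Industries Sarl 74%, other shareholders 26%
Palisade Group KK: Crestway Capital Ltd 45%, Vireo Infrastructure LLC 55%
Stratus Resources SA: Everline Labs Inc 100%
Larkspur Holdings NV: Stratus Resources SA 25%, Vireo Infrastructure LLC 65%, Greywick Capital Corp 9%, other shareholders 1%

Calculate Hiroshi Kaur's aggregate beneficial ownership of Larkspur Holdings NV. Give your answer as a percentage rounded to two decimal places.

Hiroshi reaches Larkspur along 2 paths.
Via Marlow → Everline → Stratus: 56% × 74% × 100% × 25% = 10.36%.
Via Marlow → Greywick: 56% × 60% × 9% = 3.024%.
Total: 10.36% + 3.024% = 13.384%.
Rounded: 13.38%.

13.38%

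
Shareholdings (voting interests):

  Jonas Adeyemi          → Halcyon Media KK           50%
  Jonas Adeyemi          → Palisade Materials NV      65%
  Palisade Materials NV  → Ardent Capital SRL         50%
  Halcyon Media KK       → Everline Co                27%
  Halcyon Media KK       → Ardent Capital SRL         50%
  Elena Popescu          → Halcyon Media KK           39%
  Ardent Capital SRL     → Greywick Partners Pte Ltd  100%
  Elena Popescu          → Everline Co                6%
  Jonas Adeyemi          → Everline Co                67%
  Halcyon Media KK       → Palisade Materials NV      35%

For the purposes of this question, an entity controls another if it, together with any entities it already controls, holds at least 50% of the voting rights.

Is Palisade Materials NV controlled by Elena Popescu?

No

Elena's largest direct stake is 39% in Halcyon, which does not meet the threshold, so Elena controls no company.
Neither Elena nor any entity Elena controls holds any voting interest in Palisade.
So Elena does not control Palisade.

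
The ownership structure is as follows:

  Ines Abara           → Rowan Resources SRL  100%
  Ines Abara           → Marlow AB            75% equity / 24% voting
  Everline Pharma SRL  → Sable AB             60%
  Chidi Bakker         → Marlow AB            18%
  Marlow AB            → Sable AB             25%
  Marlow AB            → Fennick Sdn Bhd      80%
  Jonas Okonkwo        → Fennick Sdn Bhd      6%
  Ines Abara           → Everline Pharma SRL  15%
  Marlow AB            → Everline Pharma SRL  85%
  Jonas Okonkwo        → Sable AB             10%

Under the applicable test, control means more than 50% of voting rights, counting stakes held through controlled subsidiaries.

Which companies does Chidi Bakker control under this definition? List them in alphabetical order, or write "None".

None

Chidi's largest direct stake is 18% in Marlow, which does not meet the threshold.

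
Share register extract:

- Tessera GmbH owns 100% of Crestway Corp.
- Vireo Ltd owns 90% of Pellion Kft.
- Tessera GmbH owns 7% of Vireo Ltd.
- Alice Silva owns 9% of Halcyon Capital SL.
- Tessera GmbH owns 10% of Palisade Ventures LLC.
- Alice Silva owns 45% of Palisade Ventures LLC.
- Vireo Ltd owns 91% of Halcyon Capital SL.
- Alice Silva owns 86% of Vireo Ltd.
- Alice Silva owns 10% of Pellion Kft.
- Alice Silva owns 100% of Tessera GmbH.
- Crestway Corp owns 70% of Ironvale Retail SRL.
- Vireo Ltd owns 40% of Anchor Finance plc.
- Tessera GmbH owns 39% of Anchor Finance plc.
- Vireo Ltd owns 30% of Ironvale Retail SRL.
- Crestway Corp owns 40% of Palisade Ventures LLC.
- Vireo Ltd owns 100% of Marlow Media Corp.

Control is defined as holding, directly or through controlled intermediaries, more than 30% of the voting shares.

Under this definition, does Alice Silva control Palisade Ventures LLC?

Alice holds 100% of Tessera, so Alice controls Tessera.
Tessera holds 100% of Crestway, so Alice controls Crestway.
Crestway and Tessera and Alice together hold 40% + 10% + 45% = 95% of Palisade, so Alice controls Palisade.

Yes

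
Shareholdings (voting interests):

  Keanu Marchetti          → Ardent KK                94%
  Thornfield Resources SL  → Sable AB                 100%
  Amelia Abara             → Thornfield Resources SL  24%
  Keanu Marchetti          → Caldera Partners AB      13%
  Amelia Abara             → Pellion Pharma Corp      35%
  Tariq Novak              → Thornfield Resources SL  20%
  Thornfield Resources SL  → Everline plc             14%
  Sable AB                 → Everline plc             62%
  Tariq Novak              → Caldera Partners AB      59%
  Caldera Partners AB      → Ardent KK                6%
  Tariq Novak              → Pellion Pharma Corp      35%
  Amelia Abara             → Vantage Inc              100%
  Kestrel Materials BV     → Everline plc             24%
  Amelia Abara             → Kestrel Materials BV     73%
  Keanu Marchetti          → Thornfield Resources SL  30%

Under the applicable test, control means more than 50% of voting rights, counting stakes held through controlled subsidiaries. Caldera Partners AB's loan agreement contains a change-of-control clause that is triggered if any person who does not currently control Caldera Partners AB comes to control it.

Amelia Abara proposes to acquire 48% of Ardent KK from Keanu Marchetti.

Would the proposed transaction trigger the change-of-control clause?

The purchase adds only to Amelia's holdings (Keanu's stake shrinks), so Amelia is the only person who could newly come to control Caldera.
Amelia holds 73% of Kestrel, so Amelia controls Kestrel.
Amelia holds 100% of Vantage, so Amelia controls Vantage.
Neither Amelia nor any entity Amelia controls holds any voting interest in Caldera.
So before the transaction, Amelia does not control Caldera.
After the purchase, Amelia holds 48% of Ardent directly, and Keanu's stake falls to 46%.
Amelia's side now holds 48% of Ardent, not > 50%, so Amelia still does not control Ardent.
After the transaction, neither Amelia nor any entity Amelia controls holds a voting interest in Caldera, so Amelia still does not control it.
No new person acquires control, so the clause is not triggered.

No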